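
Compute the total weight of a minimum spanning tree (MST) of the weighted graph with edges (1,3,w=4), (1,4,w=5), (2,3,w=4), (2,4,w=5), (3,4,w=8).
13 (MST edges: (1,3,w=4), (1,4,w=5), (2,3,w=4); sum of weights 4 + 5 + 4 = 13)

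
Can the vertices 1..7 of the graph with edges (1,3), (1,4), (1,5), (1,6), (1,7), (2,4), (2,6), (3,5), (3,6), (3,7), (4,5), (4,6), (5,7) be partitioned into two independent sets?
No (odd cycle of length 3: 4 -> 1 -> 6 -> 4)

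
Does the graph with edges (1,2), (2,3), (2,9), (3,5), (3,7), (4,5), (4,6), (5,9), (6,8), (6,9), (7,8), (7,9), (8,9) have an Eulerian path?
No (8 vertices have odd degree: {1, 2, 3, 5, 6, 7, 8, 9}; Eulerian path requires 0 or 2)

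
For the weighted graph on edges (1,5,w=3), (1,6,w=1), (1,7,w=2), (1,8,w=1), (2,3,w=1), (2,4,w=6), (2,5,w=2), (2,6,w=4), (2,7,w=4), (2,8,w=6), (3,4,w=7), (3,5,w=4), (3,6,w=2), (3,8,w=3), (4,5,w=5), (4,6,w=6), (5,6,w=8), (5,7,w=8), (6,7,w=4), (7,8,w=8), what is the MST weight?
14 (MST edges: (1,6,w=1), (1,7,w=2), (1,8,w=1), (2,3,w=1), (2,5,w=2), (3,6,w=2), (4,5,w=5); sum of weights 1 + 2 + 1 + 1 + 2 + 2 + 5 = 14)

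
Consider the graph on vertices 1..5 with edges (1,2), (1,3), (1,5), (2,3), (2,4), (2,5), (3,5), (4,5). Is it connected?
Yes (BFS from 1 visits [1, 2, 3, 5, 4] — all 5 vertices reached)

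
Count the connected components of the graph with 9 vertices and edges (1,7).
8 (components: {1, 7}, {2}, {3}, {4}, {5}, {6}, {8}, {9})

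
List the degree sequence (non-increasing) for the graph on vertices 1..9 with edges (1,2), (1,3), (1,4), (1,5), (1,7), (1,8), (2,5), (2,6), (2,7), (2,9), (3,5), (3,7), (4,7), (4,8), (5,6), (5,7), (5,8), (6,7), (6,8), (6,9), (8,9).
[6, 6, 6, 5, 5, 5, 3, 3, 3] (degrees: deg(1)=6, deg(2)=5, deg(3)=3, deg(4)=3, deg(5)=6, deg(6)=5, deg(7)=6, deg(8)=5, deg(9)=3)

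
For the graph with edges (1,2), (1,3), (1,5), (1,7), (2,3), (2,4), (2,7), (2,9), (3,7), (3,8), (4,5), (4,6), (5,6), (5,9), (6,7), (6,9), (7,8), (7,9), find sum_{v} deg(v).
36 (handshake: sum of degrees = 2|E| = 2 x 18 = 36)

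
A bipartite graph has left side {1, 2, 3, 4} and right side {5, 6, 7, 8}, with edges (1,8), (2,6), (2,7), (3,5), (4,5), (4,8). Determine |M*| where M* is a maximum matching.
3 (matching: (1,8), (2,7), (3,5); upper bound min(|L|,|R|) = min(4,4) = 4)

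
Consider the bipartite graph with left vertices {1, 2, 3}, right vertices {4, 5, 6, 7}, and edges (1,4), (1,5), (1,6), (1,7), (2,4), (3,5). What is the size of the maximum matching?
3 (matching: (1,7), (2,4), (3,5); upper bound min(|L|,|R|) = min(3,4) = 3)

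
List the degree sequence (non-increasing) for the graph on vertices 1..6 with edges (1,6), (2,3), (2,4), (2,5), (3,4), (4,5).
[3, 3, 2, 2, 1, 1] (degrees: deg(1)=1, deg(2)=3, deg(3)=2, deg(4)=3, deg(5)=2, deg(6)=1)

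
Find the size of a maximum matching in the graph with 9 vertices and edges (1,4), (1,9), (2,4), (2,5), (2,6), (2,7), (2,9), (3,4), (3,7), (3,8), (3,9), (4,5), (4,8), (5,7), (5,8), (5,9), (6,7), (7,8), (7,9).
4 (matching: (2,4), (3,8), (5,9), (6,7); upper bound floor(n/2) = floor(9/2) = 4)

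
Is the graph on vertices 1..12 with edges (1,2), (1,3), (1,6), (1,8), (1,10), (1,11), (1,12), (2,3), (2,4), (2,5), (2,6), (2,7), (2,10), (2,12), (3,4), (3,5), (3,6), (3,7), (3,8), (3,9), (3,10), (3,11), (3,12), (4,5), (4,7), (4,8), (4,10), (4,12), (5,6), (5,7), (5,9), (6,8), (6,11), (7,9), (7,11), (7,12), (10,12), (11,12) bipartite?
No (odd cycle of length 3: 12 -> 1 -> 2 -> 12)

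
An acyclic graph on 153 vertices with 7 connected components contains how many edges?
146 (Each of the 7 component trees on V_i vertices has V_i - 1 edges; summing gives V - C = 153 - 7 = 146)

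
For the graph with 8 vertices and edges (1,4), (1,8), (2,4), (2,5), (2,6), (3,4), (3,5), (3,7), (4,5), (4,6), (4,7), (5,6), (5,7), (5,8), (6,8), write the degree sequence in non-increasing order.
[6, 6, 4, 3, 3, 3, 3, 2] (degrees: deg(1)=2, deg(2)=3, deg(3)=3, deg(4)=6, deg(5)=6, deg(6)=4, deg(7)=3, deg(8)=3)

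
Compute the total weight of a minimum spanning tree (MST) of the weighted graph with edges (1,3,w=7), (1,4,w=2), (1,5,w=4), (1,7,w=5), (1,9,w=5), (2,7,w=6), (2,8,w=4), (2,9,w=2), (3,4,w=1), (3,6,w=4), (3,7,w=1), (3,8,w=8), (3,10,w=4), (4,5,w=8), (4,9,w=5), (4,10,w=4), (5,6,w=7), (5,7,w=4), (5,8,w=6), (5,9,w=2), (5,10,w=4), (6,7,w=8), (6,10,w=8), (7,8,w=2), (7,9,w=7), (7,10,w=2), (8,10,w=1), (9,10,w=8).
19 (MST edges: (1,4,w=2), (1,5,w=4), (2,9,w=2), (3,4,w=1), (3,6,w=4), (3,7,w=1), (5,9,w=2), (7,10,w=2), (8,10,w=1); sum of weights 2 + 4 + 2 + 1 + 4 + 1 + 2 + 2 + 1 = 19)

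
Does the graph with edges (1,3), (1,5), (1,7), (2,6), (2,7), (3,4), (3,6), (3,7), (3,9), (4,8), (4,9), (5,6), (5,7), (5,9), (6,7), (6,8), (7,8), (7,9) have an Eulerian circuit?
No (6 vertices have odd degree: {1, 3, 4, 6, 7, 8}; Eulerian circuit requires 0)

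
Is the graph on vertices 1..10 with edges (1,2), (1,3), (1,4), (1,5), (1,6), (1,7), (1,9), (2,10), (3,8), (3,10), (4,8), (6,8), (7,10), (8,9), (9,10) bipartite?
Yes. Partition: {1, 8, 10}, {2, 3, 4, 5, 6, 7, 9}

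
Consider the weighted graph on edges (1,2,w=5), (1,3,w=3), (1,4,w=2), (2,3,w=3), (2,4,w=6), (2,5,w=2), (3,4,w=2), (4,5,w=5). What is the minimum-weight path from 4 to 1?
2 (path: 4 -> 1; weights 2 = 2)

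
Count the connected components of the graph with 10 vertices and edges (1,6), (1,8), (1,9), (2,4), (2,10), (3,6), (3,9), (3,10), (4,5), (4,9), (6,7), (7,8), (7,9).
1 (components: {1, 2, 3, 4, 5, 6, 7, 8, 9, 10})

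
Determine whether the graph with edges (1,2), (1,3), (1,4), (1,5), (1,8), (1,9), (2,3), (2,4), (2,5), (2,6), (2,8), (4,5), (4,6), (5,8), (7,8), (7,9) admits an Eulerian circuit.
Yes (the graph is connected and all 9 vertices have even degree)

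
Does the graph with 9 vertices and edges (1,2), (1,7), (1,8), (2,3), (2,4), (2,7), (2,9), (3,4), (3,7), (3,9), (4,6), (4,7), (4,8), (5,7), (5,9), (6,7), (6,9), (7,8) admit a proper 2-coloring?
No (odd cycle of length 3: 8 -> 1 -> 7 -> 8)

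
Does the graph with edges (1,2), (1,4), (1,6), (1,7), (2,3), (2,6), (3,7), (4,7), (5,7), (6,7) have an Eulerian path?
No (4 vertices have odd degree: {2, 5, 6, 7}; Eulerian path requires 0 or 2)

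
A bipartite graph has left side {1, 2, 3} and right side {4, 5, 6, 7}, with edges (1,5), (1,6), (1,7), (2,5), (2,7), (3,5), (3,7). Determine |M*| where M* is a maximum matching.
3 (matching: (1,6), (2,7), (3,5); upper bound min(|L|,|R|) = min(3,4) = 3)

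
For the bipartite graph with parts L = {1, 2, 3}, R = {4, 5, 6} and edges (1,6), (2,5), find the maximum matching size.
2 (matching: (1,6), (2,5); upper bound min(|L|,|R|) = min(3,3) = 3)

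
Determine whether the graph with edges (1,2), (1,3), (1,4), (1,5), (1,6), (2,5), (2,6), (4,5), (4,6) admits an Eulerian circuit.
No (6 vertices have odd degree: {1, 2, 3, 4, 5, 6}; Eulerian circuit requires 0)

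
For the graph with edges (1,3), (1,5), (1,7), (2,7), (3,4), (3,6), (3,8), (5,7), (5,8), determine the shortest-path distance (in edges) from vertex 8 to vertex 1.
2 (path: 8 -> 3 -> 1, 2 edges)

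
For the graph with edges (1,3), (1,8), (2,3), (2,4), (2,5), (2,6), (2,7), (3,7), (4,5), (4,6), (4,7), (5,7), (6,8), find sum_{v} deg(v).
26 (handshake: sum of degrees = 2|E| = 2 x 13 = 26)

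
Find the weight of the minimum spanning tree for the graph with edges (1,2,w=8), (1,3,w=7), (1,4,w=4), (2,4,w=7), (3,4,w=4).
15 (MST edges: (1,4,w=4), (2,4,w=7), (3,4,w=4); sum of weights 4 + 7 + 4 = 15)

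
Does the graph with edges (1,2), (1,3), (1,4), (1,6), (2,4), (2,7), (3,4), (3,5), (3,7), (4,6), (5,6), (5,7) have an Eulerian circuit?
No (4 vertices have odd degree: {2, 5, 6, 7}; Eulerian circuit requires 0)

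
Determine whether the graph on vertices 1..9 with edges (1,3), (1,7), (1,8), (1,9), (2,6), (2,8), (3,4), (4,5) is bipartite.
Yes. Partition: {1, 2, 4}, {3, 5, 6, 7, 8, 9}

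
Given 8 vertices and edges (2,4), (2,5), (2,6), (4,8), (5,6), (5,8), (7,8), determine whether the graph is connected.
No, it has 3 components: {1}, {2, 4, 5, 6, 7, 8}, {3}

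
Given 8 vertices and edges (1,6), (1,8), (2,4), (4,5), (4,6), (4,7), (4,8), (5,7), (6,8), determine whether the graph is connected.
No, it has 2 components: {1, 2, 4, 5, 6, 7, 8}, {3}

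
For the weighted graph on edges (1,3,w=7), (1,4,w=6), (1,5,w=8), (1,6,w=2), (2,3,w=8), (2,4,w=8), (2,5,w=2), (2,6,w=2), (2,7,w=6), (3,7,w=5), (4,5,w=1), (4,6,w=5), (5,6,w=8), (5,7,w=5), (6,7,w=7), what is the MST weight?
17 (MST edges: (1,6,w=2), (2,5,w=2), (2,6,w=2), (3,7,w=5), (4,5,w=1), (5,7,w=5); sum of weights 2 + 2 + 2 + 5 + 1 + 5 = 17)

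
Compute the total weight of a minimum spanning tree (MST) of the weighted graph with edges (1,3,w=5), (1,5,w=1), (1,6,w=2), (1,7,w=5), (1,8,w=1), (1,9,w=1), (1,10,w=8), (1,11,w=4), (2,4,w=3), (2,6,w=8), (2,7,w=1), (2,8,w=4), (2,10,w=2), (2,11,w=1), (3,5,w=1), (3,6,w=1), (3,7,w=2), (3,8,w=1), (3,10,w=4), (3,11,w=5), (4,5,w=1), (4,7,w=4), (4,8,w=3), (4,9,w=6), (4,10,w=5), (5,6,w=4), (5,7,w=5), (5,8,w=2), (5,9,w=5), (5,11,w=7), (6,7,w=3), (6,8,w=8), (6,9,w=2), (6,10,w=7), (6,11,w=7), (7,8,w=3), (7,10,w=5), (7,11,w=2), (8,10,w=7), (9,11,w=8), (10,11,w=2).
12 (MST edges: (1,5,w=1), (1,8,w=1), (1,9,w=1), (2,7,w=1), (2,10,w=2), (2,11,w=1), (3,5,w=1), (3,6,w=1), (3,7,w=2), (4,5,w=1); sum of weights 1 + 1 + 1 + 1 + 2 + 1 + 1 + 1 + 2 + 1 = 12)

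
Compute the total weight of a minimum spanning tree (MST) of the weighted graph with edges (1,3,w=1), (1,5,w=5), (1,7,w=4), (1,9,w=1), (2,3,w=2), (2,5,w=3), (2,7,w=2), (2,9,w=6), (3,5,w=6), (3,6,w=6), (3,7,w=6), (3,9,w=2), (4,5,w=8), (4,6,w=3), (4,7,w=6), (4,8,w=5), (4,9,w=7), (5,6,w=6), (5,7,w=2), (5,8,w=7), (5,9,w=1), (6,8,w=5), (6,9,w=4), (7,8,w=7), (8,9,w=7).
19 (MST edges: (1,3,w=1), (1,9,w=1), (2,3,w=2), (2,7,w=2), (4,6,w=3), (4,8,w=5), (5,9,w=1), (6,9,w=4); sum of weights 1 + 1 + 2 + 2 + 3 + 5 + 1 + 4 = 19)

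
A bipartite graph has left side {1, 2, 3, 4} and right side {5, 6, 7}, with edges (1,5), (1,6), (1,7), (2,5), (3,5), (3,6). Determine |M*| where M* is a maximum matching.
3 (matching: (1,7), (2,5), (3,6); upper bound min(|L|,|R|) = min(4,3) = 3)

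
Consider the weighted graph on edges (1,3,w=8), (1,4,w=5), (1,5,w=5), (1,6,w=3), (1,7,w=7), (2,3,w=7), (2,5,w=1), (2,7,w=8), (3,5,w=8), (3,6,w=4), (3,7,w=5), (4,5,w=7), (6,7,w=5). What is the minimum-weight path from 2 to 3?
7 (path: 2 -> 3; weights 7 = 7)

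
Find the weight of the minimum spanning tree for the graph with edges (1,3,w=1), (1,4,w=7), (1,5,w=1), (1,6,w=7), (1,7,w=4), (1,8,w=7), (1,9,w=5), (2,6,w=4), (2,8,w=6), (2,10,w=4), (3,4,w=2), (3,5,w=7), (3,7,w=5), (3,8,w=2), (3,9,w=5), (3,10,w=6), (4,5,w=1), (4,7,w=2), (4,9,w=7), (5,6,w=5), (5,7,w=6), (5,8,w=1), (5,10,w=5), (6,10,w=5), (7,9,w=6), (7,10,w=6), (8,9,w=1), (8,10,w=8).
20 (MST edges: (1,3,w=1), (1,5,w=1), (2,6,w=4), (2,10,w=4), (4,5,w=1), (4,7,w=2), (5,6,w=5), (5,8,w=1), (8,9,w=1); sum of weights 1 + 1 + 4 + 4 + 1 + 2 + 5 + 1 + 1 = 20)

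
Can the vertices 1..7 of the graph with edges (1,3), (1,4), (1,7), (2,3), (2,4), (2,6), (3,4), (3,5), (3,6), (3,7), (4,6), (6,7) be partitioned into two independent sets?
No (odd cycle of length 3: 3 -> 1 -> 7 -> 3)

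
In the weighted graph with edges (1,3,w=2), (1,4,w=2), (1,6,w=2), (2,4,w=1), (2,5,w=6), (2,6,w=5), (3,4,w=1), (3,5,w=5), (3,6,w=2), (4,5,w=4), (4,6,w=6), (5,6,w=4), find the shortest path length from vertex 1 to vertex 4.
2 (path: 1 -> 4; weights 2 = 2)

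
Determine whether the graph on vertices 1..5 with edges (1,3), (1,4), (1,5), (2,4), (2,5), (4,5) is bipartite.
No (odd cycle of length 3: 4 -> 1 -> 5 -> 4)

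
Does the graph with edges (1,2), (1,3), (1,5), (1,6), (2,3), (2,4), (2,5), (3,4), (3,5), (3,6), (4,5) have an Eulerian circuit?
No (2 vertices have odd degree: {3, 4}; Eulerian circuit requires 0)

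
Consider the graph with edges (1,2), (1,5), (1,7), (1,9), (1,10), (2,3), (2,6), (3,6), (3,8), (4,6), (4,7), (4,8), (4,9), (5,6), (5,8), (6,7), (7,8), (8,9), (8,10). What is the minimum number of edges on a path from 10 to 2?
2 (path: 10 -> 1 -> 2, 2 edges)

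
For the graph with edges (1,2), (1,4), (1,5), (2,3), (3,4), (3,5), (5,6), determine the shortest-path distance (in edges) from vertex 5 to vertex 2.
2 (path: 5 -> 3 -> 2, 2 edges)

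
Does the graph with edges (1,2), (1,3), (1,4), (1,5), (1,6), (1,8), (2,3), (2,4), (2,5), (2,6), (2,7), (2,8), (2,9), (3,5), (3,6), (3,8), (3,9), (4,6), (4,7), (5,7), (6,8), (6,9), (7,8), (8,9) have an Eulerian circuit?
Yes (the graph is connected and all 9 vertices have even degree)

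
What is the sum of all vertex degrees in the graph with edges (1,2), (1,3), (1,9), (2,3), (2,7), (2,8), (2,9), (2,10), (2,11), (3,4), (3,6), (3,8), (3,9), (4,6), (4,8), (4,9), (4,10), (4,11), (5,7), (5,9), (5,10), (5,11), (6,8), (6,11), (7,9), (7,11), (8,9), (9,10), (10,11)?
58 (handshake: sum of degrees = 2|E| = 2 x 29 = 58)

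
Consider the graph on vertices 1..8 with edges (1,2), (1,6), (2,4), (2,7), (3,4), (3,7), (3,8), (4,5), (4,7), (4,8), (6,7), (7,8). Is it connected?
Yes (BFS from 1 visits [1, 2, 6, 4, 7, 3, 5, 8] — all 8 vertices reached)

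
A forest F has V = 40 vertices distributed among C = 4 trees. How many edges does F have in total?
36 (Each of the 4 component trees on V_i vertices has V_i - 1 edges; summing gives V - C = 40 - 4 = 36)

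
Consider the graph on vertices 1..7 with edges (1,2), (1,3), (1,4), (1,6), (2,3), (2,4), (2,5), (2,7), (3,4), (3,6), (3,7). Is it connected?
Yes (BFS from 1 visits [1, 2, 3, 4, 6, 5, 7] — all 7 vertices reached)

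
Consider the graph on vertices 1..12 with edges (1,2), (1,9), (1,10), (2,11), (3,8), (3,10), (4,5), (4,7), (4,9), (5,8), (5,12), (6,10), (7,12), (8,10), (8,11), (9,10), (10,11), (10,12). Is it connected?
Yes (BFS from 1 visits [1, 2, 9, 10, 11, 4, 3, 6, 8, 12, 5, 7] — all 12 vertices reached)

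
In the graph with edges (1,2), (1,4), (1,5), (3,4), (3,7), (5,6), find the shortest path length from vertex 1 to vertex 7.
3 (path: 1 -> 4 -> 3 -> 7, 3 edges)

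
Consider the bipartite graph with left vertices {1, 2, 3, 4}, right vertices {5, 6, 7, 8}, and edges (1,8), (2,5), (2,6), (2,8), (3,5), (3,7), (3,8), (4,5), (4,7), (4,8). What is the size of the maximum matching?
4 (matching: (1,8), (2,6), (3,7), (4,5); upper bound min(|L|,|R|) = min(4,4) = 4)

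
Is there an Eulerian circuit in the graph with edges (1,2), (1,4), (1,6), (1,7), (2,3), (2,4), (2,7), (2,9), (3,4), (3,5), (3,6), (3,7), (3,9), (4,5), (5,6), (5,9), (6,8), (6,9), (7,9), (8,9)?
No (2 vertices have odd degree: {2, 6}; Eulerian circuit requires 0)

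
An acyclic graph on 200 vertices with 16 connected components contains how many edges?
184 (Each of the 16 component trees on V_i vertices has V_i - 1 edges; summing gives V - C = 200 - 16 = 184)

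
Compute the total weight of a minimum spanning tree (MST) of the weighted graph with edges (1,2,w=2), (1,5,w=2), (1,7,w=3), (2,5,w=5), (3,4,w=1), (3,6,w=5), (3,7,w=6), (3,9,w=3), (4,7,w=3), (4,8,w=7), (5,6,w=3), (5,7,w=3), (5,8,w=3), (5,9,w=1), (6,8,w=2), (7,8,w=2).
16 (MST edges: (1,2,w=2), (1,5,w=2), (1,7,w=3), (3,4,w=1), (3,9,w=3), (5,9,w=1), (6,8,w=2), (7,8,w=2); sum of weights 2 + 2 + 3 + 1 + 3 + 1 + 2 + 2 = 16)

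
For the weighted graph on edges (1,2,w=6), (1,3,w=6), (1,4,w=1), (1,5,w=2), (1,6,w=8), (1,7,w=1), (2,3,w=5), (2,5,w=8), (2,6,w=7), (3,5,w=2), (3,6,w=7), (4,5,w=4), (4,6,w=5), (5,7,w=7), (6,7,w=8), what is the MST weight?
16 (MST edges: (1,4,w=1), (1,5,w=2), (1,7,w=1), (2,3,w=5), (3,5,w=2), (4,6,w=5); sum of weights 1 + 2 + 1 + 5 + 2 + 5 = 16)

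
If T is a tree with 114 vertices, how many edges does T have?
113 (A tree on V vertices has V - 1 edges, so 114 - 1 = 113)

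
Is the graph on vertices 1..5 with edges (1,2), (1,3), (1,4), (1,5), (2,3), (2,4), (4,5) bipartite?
No (odd cycle of length 3: 2 -> 1 -> 3 -> 2)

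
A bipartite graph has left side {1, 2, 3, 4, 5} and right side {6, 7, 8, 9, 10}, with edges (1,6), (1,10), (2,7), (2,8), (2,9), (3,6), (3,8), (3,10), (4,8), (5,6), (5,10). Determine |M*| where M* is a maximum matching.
4 (matching: (1,10), (2,9), (3,8), (5,6); upper bound min(|L|,|R|) = min(5,5) = 5)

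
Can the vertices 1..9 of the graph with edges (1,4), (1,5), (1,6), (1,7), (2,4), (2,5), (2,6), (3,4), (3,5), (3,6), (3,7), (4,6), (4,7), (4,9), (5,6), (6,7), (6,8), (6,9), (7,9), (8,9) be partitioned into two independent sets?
No (odd cycle of length 3: 7 -> 1 -> 6 -> 7)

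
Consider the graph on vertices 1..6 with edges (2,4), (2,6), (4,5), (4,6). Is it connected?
No, it has 3 components: {1}, {2, 4, 5, 6}, {3}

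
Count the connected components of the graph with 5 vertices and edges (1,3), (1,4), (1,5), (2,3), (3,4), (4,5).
1 (components: {1, 2, 3, 4, 5})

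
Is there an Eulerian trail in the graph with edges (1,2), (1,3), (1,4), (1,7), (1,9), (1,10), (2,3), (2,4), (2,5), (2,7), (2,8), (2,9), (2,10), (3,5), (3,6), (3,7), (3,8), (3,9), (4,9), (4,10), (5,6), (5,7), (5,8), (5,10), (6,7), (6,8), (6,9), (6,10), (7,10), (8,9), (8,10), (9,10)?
Yes (the graph is connected and exactly 2 vertices have odd degree: {3, 9}; any Eulerian path must start and end at those)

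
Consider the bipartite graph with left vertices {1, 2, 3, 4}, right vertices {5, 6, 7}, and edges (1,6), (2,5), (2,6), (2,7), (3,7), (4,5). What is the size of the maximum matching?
3 (matching: (1,6), (2,7), (4,5); upper bound min(|L|,|R|) = min(4,3) = 3)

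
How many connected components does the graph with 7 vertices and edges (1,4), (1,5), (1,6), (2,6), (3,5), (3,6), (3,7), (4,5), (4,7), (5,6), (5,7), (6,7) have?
1 (components: {1, 2, 3, 4, 5, 6, 7})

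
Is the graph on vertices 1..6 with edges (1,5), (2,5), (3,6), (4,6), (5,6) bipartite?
Yes. Partition: {1, 2, 6}, {3, 4, 5}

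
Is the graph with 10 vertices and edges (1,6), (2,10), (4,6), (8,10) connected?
No, it has 6 components: {1, 4, 6}, {2, 8, 10}, {3}, {5}, {7}, {9}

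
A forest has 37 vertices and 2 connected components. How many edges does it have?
35 (Each of the 2 component trees on V_i vertices has V_i - 1 edges; summing gives V - C = 37 - 2 = 35)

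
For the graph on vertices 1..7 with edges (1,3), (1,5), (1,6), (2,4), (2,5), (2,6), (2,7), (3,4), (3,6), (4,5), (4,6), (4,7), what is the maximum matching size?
3 (matching: (1,5), (2,7), (3,6); upper bound floor(n/2) = floor(7/2) = 3)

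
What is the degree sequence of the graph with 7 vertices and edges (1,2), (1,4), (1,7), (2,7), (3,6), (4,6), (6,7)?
[3, 3, 3, 2, 2, 1, 0] (degrees: deg(1)=3, deg(2)=2, deg(3)=1, deg(4)=2, deg(5)=0, deg(6)=3, deg(7)=3)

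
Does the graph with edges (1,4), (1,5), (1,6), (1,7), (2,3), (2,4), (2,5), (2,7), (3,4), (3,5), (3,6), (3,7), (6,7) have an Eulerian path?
No (4 vertices have odd degree: {3, 4, 5, 6}; Eulerian path requires 0 or 2)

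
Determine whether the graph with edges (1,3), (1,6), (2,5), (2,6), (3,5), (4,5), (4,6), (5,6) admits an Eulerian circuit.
Yes (the graph is connected and all 6 vertices have even degree)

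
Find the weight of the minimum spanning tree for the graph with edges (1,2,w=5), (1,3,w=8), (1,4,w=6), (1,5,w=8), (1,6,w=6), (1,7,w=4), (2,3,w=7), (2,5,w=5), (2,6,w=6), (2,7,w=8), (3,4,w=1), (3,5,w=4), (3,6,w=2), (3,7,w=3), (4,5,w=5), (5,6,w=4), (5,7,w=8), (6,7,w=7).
19 (MST edges: (1,2,w=5), (1,7,w=4), (3,4,w=1), (3,5,w=4), (3,6,w=2), (3,7,w=3); sum of weights 5 + 4 + 1 + 4 + 2 + 3 = 19)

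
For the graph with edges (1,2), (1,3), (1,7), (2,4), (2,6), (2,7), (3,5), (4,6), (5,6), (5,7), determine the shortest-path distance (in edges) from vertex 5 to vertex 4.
2 (path: 5 -> 6 -> 4, 2 edges)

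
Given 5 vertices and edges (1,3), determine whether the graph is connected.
No, it has 4 components: {1, 3}, {2}, {4}, {5}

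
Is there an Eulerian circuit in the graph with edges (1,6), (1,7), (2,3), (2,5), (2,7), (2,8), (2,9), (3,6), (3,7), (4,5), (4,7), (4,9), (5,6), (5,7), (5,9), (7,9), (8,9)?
No (6 vertices have odd degree: {2, 3, 4, 5, 6, 9}; Eulerian circuit requires 0)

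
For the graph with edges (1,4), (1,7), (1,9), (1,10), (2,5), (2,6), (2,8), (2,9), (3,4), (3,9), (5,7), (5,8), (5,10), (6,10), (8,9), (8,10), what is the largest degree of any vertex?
4 (attained at vertices 1, 2, 5, 8, 9, 10)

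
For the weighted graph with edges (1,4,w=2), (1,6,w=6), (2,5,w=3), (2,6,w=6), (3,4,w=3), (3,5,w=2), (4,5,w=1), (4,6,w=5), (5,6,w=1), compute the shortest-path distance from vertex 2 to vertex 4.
4 (path: 2 -> 5 -> 4; weights 3 + 1 = 4)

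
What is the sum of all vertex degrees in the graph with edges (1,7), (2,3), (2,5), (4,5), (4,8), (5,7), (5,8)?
14 (handshake: sum of degrees = 2|E| = 2 x 7 = 14)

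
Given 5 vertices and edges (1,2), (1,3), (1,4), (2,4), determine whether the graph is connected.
No, it has 2 components: {1, 2, 3, 4}, {5}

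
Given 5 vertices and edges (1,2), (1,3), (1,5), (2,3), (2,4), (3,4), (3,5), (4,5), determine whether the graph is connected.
Yes (BFS from 1 visits [1, 2, 3, 5, 4] — all 5 vertices reached)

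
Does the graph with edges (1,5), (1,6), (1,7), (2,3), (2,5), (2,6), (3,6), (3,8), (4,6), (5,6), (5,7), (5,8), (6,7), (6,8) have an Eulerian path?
No (8 vertices have odd degree: {1, 2, 3, 4, 5, 6, 7, 8}; Eulerian path requires 0 or 2)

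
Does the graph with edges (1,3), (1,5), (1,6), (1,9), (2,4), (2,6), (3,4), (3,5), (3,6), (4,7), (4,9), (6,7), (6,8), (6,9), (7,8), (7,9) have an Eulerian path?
Yes — and in fact it has an Eulerian circuit (the graph is connected and all 9 vertices have even degree)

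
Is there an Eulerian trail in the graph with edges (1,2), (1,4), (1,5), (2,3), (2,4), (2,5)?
Yes (the graph is connected and exactly 2 vertices have odd degree: {1, 3}; any Eulerian path must start and end at those)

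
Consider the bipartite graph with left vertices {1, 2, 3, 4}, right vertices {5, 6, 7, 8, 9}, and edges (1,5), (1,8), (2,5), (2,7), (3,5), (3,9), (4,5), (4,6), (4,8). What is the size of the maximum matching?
4 (matching: (1,8), (2,7), (3,9), (4,6); upper bound min(|L|,|R|) = min(4,5) = 4)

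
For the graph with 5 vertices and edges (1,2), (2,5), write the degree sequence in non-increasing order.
[2, 1, 1, 0, 0] (degrees: deg(1)=1, deg(2)=2, deg(3)=0, deg(4)=0, deg(5)=1)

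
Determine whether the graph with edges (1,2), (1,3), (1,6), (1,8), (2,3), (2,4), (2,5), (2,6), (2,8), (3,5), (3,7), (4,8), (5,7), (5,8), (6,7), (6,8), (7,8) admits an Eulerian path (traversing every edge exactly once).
Yes — and in fact it has an Eulerian circuit (the graph is connected and all 8 vertices have even degree)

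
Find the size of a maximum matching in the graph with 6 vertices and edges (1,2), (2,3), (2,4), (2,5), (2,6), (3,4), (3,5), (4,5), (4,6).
3 (matching: (1,2), (3,5), (4,6); upper bound floor(n/2) = floor(6/2) = 3)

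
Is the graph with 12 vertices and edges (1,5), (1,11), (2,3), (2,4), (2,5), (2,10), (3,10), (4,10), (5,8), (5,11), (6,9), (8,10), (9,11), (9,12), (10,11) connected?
No, it has 2 components: {1, 2, 3, 4, 5, 6, 8, 9, 10, 11, 12}, {7}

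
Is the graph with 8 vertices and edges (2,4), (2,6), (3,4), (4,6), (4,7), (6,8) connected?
No, it has 3 components: {1}, {2, 3, 4, 6, 7, 8}, {5}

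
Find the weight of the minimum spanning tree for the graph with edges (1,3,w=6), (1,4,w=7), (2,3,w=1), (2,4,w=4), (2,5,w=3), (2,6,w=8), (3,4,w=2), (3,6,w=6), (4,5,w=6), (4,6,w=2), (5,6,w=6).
14 (MST edges: (1,3,w=6), (2,3,w=1), (2,5,w=3), (3,4,w=2), (4,6,w=2); sum of weights 6 + 1 + 3 + 2 + 2 = 14)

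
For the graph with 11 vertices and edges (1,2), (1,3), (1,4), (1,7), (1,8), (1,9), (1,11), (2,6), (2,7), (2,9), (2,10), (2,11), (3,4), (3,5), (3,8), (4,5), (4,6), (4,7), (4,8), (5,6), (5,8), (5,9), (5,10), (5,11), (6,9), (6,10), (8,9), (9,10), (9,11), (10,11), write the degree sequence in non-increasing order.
[7, 7, 7, 6, 6, 5, 5, 5, 5, 4, 3] (degrees: deg(1)=7, deg(2)=6, deg(3)=4, deg(4)=6, deg(5)=7, deg(6)=5, deg(7)=3, deg(8)=5, deg(9)=7, deg(10)=5, deg(11)=5)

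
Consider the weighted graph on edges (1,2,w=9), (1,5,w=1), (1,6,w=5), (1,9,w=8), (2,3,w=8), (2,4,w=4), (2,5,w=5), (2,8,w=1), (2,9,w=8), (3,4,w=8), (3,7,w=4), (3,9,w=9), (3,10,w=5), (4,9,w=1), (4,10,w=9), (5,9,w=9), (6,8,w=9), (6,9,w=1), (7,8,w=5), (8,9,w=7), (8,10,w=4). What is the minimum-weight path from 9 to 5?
7 (path: 9 -> 6 -> 1 -> 5; weights 1 + 5 + 1 = 7)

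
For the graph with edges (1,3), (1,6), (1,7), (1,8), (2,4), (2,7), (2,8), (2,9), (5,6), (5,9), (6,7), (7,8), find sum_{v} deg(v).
24 (handshake: sum of degrees = 2|E| = 2 x 12 = 24)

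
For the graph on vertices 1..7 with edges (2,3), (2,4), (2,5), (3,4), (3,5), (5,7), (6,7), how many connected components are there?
2 (components: {1}, {2, 3, 4, 5, 6, 7})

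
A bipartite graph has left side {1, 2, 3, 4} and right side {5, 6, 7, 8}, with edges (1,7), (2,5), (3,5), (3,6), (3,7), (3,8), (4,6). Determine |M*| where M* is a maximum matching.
4 (matching: (1,7), (2,5), (3,8), (4,6); upper bound min(|L|,|R|) = min(4,4) = 4)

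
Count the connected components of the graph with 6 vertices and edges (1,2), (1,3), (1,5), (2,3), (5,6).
2 (components: {1, 2, 3, 5, 6}, {4})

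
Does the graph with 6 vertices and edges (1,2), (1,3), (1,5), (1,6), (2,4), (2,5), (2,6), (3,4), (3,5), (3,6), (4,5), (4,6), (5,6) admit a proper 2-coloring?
No (odd cycle of length 3: 5 -> 1 -> 6 -> 5)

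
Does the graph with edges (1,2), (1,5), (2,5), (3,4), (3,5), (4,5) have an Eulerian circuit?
Yes (the graph is connected and all 5 vertices have even degree)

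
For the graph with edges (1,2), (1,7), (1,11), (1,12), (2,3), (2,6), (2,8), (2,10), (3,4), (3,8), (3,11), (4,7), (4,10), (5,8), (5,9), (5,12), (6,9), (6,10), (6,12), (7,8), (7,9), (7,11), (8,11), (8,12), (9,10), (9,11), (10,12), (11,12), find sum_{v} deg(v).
56 (handshake: sum of degrees = 2|E| = 2 x 28 = 56)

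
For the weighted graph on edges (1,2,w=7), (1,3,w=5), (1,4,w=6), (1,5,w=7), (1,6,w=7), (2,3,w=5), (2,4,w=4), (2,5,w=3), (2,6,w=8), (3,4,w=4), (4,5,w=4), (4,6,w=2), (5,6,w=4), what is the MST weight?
18 (MST edges: (1,3,w=5), (2,4,w=4), (2,5,w=3), (3,4,w=4), (4,6,w=2); sum of weights 5 + 4 + 3 + 4 + 2 = 18)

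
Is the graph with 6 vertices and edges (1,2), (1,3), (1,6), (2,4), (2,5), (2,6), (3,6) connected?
Yes (BFS from 1 visits [1, 2, 3, 6, 4, 5] — all 6 vertices reached)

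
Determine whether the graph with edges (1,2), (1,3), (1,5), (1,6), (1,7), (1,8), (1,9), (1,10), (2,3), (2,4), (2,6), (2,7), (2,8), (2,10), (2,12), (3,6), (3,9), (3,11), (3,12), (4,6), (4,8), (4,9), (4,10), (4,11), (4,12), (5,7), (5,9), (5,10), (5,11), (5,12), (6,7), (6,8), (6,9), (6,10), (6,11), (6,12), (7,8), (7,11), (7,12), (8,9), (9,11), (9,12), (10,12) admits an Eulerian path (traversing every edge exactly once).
Yes (the graph is connected and exactly 2 vertices have odd degree: {4, 7}; any Eulerian path must start and end at those)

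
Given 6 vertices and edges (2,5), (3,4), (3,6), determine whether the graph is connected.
No, it has 3 components: {1}, {2, 5}, {3, 4, 6}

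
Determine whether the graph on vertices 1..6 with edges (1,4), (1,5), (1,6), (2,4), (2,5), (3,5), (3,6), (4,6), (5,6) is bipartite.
No (odd cycle of length 3: 6 -> 1 -> 5 -> 6)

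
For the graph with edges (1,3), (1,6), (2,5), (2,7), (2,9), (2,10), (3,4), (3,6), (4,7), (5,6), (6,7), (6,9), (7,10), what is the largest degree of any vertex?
5 (attained at vertex 6)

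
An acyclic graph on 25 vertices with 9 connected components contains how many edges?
16 (Each of the 9 component trees on V_i vertices has V_i - 1 edges; summing gives V - C = 25 - 9 = 16)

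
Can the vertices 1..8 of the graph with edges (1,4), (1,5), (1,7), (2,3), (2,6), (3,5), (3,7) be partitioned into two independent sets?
Yes. Partition: {1, 3, 6, 8}, {2, 4, 5, 7}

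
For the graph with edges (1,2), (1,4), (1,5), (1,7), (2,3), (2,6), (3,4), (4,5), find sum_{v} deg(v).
16 (handshake: sum of degrees = 2|E| = 2 x 8 = 16)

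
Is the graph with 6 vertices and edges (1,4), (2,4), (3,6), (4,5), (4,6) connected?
Yes (BFS from 1 visits [1, 4, 2, 5, 6, 3] — all 6 vertices reached)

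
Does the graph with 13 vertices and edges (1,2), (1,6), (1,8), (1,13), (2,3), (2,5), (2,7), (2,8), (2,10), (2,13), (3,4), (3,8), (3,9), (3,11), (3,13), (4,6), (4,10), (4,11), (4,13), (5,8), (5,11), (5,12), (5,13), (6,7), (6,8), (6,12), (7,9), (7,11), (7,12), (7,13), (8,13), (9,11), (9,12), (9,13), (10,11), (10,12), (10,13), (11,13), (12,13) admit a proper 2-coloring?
No (odd cycle of length 3: 8 -> 1 -> 2 -> 8)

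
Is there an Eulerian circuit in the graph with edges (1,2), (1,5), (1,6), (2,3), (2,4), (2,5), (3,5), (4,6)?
No (2 vertices have odd degree: {1, 5}; Eulerian circuit requires 0)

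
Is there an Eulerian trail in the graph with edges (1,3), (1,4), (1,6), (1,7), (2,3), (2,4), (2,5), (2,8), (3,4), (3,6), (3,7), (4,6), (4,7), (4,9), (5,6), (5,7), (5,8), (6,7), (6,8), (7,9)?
Yes (the graph is connected and exactly 2 vertices have odd degree: {3, 8}; any Eulerian path must start and end at those)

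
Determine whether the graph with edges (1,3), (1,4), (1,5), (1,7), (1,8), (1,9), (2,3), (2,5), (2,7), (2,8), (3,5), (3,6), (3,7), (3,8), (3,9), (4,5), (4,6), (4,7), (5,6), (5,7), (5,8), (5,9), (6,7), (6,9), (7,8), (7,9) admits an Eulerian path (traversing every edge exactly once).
No (4 vertices have odd degree: {3, 6, 8, 9}; Eulerian path requires 0 or 2)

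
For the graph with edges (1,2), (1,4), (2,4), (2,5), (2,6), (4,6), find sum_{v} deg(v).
12 (handshake: sum of degrees = 2|E| = 2 x 6 = 12)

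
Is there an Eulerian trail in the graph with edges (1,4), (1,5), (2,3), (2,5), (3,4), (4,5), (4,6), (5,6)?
Yes — and in fact it has an Eulerian circuit (the graph is connected and all 6 vertices have even degree)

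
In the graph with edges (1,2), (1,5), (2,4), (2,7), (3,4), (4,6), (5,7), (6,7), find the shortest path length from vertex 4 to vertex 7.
2 (path: 4 -> 6 -> 7, 2 edges)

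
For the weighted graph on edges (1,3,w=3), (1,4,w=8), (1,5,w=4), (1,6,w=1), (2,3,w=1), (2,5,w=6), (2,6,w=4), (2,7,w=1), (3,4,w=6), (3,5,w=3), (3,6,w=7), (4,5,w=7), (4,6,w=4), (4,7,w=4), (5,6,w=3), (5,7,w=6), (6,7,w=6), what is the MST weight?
13 (MST edges: (1,3,w=3), (1,6,w=1), (2,3,w=1), (2,7,w=1), (3,5,w=3), (4,6,w=4); sum of weights 3 + 1 + 1 + 1 + 3 + 4 = 13)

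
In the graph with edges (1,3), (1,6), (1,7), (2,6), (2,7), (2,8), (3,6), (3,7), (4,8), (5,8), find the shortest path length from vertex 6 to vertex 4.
3 (path: 6 -> 2 -> 8 -> 4, 3 edges)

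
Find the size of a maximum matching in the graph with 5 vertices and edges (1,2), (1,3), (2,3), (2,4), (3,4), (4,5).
2 (matching: (2,3), (4,5); upper bound floor(n/2) = floor(5/2) = 2)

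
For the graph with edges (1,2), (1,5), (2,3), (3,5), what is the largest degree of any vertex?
2 (attained at vertices 1, 2, 3, 5)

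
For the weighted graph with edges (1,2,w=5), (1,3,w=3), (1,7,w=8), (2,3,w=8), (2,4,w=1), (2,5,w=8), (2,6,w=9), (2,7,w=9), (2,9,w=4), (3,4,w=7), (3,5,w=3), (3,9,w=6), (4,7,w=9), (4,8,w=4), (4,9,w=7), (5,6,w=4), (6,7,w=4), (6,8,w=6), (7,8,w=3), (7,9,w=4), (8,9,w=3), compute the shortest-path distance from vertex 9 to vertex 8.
3 (path: 9 -> 8; weights 3 = 3)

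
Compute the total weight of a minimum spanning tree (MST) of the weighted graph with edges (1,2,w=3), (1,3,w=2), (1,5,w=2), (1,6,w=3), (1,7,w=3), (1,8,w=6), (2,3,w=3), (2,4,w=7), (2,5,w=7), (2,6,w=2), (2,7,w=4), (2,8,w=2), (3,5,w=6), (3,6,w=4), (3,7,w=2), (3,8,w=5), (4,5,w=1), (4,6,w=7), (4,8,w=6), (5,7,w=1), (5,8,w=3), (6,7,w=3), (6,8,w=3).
13 (MST edges: (1,2,w=3), (1,3,w=2), (1,5,w=2), (2,6,w=2), (2,8,w=2), (4,5,w=1), (5,7,w=1); sum of weights 3 + 2 + 2 + 2 + 2 + 1 + 1 = 13)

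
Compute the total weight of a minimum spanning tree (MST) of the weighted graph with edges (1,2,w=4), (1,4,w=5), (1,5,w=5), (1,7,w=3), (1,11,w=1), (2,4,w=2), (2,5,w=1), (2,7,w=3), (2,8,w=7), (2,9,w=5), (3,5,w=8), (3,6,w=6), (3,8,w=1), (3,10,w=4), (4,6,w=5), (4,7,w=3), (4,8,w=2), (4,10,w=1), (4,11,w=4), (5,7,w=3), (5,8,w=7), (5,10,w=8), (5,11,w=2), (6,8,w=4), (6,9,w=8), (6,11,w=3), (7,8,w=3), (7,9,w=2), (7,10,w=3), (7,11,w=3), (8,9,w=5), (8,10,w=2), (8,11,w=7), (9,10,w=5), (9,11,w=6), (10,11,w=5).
18 (MST edges: (1,7,w=3), (1,11,w=1), (2,4,w=2), (2,5,w=1), (3,8,w=1), (4,8,w=2), (4,10,w=1), (5,11,w=2), (6,11,w=3), (7,9,w=2); sum of weights 3 + 1 + 2 + 1 + 1 + 2 + 1 + 2 + 3 + 2 = 18)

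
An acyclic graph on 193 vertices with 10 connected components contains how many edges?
183 (Each of the 10 component trees on V_i vertices has V_i - 1 edges; summing gives V - C = 193 - 10 = 183)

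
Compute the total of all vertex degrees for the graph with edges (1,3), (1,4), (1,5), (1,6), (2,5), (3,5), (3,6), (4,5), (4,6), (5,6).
20 (handshake: sum of degrees = 2|E| = 2 x 10 = 20)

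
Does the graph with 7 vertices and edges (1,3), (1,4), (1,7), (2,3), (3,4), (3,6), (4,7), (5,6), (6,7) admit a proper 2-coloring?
No (odd cycle of length 3: 7 -> 1 -> 4 -> 7)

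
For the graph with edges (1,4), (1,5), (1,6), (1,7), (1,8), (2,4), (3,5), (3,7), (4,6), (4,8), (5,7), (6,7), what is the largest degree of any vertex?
5 (attained at vertex 1)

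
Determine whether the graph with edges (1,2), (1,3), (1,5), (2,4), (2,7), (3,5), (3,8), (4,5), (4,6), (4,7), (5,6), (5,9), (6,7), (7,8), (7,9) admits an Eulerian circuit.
No (6 vertices have odd degree: {1, 2, 3, 5, 6, 7}; Eulerian circuit requires 0)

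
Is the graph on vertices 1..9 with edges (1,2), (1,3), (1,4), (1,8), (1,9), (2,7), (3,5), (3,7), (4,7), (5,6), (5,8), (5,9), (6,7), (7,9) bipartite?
Yes. Partition: {1, 5, 7}, {2, 3, 4, 6, 8, 9}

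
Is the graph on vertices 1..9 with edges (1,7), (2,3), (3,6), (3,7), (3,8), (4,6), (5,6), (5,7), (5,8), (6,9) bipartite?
Yes. Partition: {1, 3, 4, 5, 9}, {2, 6, 7, 8}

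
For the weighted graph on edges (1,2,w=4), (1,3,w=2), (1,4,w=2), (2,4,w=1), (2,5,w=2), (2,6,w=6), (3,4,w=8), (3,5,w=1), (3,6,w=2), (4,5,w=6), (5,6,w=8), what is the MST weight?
8 (MST edges: (1,3,w=2), (1,4,w=2), (2,4,w=1), (3,5,w=1), (3,6,w=2); sum of weights 2 + 2 + 1 + 1 + 2 = 8)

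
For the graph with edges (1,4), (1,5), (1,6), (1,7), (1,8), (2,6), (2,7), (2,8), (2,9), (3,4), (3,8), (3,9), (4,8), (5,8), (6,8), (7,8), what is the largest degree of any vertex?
7 (attained at vertex 8)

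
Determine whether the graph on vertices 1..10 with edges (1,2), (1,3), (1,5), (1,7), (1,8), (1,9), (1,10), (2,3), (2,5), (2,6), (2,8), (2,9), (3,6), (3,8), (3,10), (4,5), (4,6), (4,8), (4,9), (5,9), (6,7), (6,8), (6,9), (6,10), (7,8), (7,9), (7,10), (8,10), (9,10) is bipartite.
No (odd cycle of length 3: 10 -> 1 -> 3 -> 10)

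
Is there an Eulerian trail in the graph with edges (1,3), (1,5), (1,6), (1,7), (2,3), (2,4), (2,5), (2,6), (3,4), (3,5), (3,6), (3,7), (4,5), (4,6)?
Yes — and in fact it has an Eulerian circuit (the graph is connected and all 7 vertices have even degree)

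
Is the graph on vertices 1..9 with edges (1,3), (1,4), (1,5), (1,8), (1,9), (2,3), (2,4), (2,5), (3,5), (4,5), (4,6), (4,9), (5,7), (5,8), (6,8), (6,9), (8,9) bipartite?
No (odd cycle of length 3: 4 -> 1 -> 5 -> 4)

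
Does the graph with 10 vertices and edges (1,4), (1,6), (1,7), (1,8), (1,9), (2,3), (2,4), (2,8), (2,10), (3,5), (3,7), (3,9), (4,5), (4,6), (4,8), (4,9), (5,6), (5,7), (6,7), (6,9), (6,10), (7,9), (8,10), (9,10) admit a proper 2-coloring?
No (odd cycle of length 3: 4 -> 1 -> 6 -> 4)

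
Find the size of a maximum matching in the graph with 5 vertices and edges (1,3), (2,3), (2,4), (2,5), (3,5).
2 (matching: (2,4), (3,5); upper bound floor(n/2) = floor(5/2) = 2)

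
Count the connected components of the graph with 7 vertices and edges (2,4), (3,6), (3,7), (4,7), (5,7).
2 (components: {1}, {2, 3, 4, 5, 6, 7})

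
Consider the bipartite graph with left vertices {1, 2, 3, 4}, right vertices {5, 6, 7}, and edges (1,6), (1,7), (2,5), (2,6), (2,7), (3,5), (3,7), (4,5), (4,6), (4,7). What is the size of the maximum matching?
3 (matching: (1,7), (2,6), (3,5); upper bound min(|L|,|R|) = min(4,3) = 3)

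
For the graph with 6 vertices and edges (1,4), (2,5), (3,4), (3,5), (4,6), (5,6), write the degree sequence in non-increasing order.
[3, 3, 2, 2, 1, 1] (degrees: deg(1)=1, deg(2)=1, deg(3)=2, deg(4)=3, deg(5)=3, deg(6)=2)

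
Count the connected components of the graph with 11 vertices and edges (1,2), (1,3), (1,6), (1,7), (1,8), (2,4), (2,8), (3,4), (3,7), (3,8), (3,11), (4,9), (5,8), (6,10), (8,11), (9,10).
1 (components: {1, 2, 3, 4, 5, 6, 7, 8, 9, 10, 11})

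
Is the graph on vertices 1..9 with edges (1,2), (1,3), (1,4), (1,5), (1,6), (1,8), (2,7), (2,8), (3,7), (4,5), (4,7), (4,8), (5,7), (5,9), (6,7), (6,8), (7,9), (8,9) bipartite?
No (odd cycle of length 3: 8 -> 1 -> 2 -> 8)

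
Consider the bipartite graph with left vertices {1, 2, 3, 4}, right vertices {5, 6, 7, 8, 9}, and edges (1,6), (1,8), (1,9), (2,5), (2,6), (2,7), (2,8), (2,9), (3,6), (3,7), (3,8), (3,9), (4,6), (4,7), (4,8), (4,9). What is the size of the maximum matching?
4 (matching: (1,9), (2,8), (3,7), (4,6); upper bound min(|L|,|R|) = min(4,5) = 4)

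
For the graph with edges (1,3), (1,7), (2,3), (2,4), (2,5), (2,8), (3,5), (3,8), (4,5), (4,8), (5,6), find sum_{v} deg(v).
22 (handshake: sum of degrees = 2|E| = 2 x 11 = 22)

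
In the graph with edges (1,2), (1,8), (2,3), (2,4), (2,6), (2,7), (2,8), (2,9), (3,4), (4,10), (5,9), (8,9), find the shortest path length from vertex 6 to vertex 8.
2 (path: 6 -> 2 -> 8, 2 edges)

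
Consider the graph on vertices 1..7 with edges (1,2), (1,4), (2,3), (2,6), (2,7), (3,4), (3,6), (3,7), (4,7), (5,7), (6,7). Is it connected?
Yes (BFS from 1 visits [1, 2, 4, 3, 6, 7, 5] — all 7 vertices reached)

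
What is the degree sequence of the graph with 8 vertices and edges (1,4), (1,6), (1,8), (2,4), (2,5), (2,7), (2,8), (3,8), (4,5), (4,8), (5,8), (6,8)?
[6, 4, 4, 3, 3, 2, 1, 1] (degrees: deg(1)=3, deg(2)=4, deg(3)=1, deg(4)=4, deg(5)=3, deg(6)=2, deg(7)=1, deg(8)=6)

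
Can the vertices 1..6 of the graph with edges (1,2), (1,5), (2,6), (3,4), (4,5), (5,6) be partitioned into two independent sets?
Yes. Partition: {1, 4, 6}, {2, 3, 5}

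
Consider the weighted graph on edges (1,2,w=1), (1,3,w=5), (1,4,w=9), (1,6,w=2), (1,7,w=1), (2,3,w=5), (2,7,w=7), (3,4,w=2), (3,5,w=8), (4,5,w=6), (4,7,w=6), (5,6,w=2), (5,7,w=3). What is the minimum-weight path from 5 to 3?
8 (path: 5 -> 3; weights 8 = 8)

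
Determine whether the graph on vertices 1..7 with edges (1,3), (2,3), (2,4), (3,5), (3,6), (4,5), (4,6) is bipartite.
Yes. Partition: {1, 2, 5, 6, 7}, {3, 4}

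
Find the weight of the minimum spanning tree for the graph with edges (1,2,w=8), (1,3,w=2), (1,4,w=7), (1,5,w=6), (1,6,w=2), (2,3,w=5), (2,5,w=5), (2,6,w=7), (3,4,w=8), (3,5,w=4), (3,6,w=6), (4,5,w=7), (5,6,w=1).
17 (MST edges: (1,3,w=2), (1,4,w=7), (1,6,w=2), (2,3,w=5), (5,6,w=1); sum of weights 2 + 7 + 2 + 5 + 1 = 17)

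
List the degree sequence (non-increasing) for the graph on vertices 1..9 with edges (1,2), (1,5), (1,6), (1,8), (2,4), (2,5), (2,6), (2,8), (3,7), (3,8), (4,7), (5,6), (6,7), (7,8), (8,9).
[5, 5, 4, 4, 4, 3, 2, 2, 1] (degrees: deg(1)=4, deg(2)=5, deg(3)=2, deg(4)=2, deg(5)=3, deg(6)=4, deg(7)=4, deg(8)=5, deg(9)=1)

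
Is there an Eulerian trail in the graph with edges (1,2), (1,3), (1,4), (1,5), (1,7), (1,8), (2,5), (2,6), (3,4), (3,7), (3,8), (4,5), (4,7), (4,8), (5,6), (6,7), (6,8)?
Yes (the graph is connected and exactly 2 vertices have odd degree: {2, 4}; any Eulerian path must start and end at those)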